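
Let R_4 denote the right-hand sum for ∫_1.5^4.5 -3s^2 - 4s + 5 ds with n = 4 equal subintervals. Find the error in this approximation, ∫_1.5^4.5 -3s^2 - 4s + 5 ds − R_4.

25.59375

Exact integral: ∫_1.5^4.5 f(s) ds = -108.75.
R_4 = -134.34375.
Error = -108.75 − (-134.34375) = 25.59375.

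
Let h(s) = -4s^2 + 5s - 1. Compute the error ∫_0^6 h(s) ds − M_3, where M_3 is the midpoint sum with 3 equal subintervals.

Exact integral: ∫_0^6 h(s) ds = -204.
M_3 = -196.
Error = -204 − (-196) = -8.

-8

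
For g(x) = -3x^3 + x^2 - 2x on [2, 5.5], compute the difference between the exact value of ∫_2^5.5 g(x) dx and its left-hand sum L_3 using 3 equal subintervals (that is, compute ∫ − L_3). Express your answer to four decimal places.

-239.9242

Exact integral: ∫_2^5.5 g(x) dx ≈ -647.755208.
L_3 ≈ -407.831019.
Error ≈ -647.755208 − (-407.831019) ≈ -239.9242.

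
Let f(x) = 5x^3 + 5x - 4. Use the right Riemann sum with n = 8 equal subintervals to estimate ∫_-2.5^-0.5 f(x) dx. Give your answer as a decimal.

-61.28125

Δx = (-0.5 − (-2.5))/8 = 0.25.
Right endpoints: -2.25, -2, -1.75, -1.5, -1.25, -1, -0.75, -0.5.
f(-2.25) = -72.203125, f(-2) = -54, f(-1.75) = -39.546875, f(-1.5) = -28.375, f(-1.25) = -20.015625, f(-1) = -14, f(-0.75) = -9.859375, f(-0.5) = -7.125.
Sum = Δx · [f(-2.25) + f(-2) + f(-1.75) + ...].
Sum = -61.28125.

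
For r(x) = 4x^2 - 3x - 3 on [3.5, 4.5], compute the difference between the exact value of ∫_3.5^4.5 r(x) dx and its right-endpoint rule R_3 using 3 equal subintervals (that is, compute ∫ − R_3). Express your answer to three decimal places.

-4.907

Exact integral: ∫_3.5^4.5 r(x) dx ≈ 49.33333.
R_3 ≈ 54.24074.
Error ≈ 49.33333 − 54.24074 ≈ -4.907.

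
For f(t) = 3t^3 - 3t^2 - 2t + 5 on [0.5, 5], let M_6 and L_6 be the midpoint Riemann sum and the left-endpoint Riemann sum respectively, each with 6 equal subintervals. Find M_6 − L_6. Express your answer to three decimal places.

95.502

M_6 ≈ 336.99023.
L_6 = 241.48828125.
M_6 − L_6 ≈ 95.502.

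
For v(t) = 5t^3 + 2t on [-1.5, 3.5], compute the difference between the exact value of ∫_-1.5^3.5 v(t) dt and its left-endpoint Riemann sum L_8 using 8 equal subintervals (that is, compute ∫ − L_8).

Exact integral: ∫_-1.5^3.5 v(t) dt = 191.25.
L_8 = 120.7421875.
Error = 191.25 − 120.7421875 = 70.5078125.

70.5078125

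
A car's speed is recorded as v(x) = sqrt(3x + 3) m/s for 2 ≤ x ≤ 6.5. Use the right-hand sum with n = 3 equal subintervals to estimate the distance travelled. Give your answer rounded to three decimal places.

Δx = (6.5 − 2)/3 = 1.5.
Right endpoints: 3.5, 5, 6.5.
v(3.5) ≈ 3.674, v(5) ≈ 4.243, v(6.5) ≈ 4.743.
Sum = Δx · [v(3.5) + v(5) + v(6.5)].
Sum ≈ 18.990.

18.990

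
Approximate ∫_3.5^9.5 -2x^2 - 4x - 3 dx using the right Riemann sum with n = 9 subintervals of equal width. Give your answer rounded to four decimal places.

-777.8889

Δx = (9.5 − 3.5)/9 = 2/3.
Right endpoints: 25/6, 29/6, 5.5, 37/6, 41/6, 7.5, 49/6, 53/6, 9.5.
f(25/6) = -979/18, f(29/6) = -1243/18, f(5.5) = -85.5, f(37/6) = -1867/18, f(41/6) = -2227/18, f(7.5) = -145.5, f(49/6) = -3043/18, f(53/6) = -3499/18, f(9.5) = -221.5.
Sum = Δx · [f(25/6) + f(29/6) + f(5.5) + ...].
Sum ≈ -777.8889.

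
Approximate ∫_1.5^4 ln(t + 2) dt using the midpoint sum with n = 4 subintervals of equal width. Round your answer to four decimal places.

3.8678

Δt = (4 − 1.5)/4 = 0.625.
Midpoints: 1.8125, 2.4375, 3.0625, 3.6875.
f(1.8125) ≈ 1.3383, f(2.4375) ≈ 1.4901, f(3.0625) ≈ 1.6219, f(3.6875) ≈ 1.7383.
Sum = Δt · [f(1.8125) + f(2.4375) + f(3.0625) + f(3.6875)].
Sum ≈ 3.8678.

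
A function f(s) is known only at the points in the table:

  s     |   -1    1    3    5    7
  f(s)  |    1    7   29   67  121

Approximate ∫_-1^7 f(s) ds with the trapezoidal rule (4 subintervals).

328

Δs = 2.
T_4 = (2/2)·[1 + 2·7 + 2·29 + 2·67 + 121] = 328.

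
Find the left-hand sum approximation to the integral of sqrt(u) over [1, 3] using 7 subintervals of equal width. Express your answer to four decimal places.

Δu = (3 − 1)/7 = 2/7.
Left endpoints: 1, 9/7, 11/7, 13/7, 15/7, 17/7, 19/7.
f(1) ≈ 1.0000, f(9/7) ≈ 1.1339, f(11/7) ≈ 1.2536, f(13/7) ≈ 1.3628, f(15/7) ≈ 1.4639, f(17/7) ≈ 1.5584, f(19/7) ≈ 1.6475.
Sum = Δu · [f(1) + f(9/7) + f(11/7) + ...].
Sum ≈ 2.6914.

2.6914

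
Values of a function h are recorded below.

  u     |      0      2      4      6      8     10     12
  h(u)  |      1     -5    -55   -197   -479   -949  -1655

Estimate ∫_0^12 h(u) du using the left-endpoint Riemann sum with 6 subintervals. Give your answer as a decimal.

Δu = 2.
Sum = 2·[1 + (-5) + (-55) + (-197) + (-479) + (-949)] = -3368.

-3368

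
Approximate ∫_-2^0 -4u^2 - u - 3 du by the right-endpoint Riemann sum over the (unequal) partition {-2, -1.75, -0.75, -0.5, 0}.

Subinterval widths: 0.25, 1, 0.25, 0.5.
Right endpoints: -1.75, -0.75, -0.5, 0.
f(-1.75) = -13.5, f(-0.75) = -4.5, f(-0.5) = -3.5, f(0) = -3.
Sum = Σ Δu_i · f(u_i).
Sum = -10.25.

-10.25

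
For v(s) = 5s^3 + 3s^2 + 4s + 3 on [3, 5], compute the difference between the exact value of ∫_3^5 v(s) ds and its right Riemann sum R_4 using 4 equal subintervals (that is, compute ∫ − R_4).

Exact integral: ∫_3^5 v(s) ds = 816.
R_4 = 957.75.
Error = 816 − 957.75 = -141.75.

-141.75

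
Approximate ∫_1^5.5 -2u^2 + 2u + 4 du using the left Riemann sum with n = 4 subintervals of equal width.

-37.0546875

Δu = (5.5 − 1)/4 = 1.125.
Left endpoints: 1, 2.125, 3.25, 4.375.
f(1) = 4, f(2.125) = -0.78125, f(3.25) = -10.625, f(4.375) = -25.53125.
Sum = Δu · [f(1) + f(2.125) + f(3.25) + f(4.375)].
Sum = -37.0546875.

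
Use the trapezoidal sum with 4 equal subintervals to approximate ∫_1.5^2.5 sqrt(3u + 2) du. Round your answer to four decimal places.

Δu = (2.5 − 1.5)/4 = 0.25.
f(1.5) ≈ 2.5495, f(1.75) ≈ 2.6926, f(2) ≈ 2.8284, f(2.25) ≈ 2.9580, f(2.5) ≈ 3.0822.
T_4 = (Δu/2)·[f(u_0) + 2f(u_1) + 2f(u_2) + 2f(u_3) + f(u_4)].
Sum ≈ 2.8237.

2.8237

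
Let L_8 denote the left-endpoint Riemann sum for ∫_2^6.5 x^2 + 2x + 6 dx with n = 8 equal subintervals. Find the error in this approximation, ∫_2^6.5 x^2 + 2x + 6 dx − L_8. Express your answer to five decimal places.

Exact integral: ∫_2^6.5 f(x) dx = 154.125.
L_8 ≈ 141.0732422.
Error ≈ 154.125 − 141.0732422 ≈ 13.05176.

13.05176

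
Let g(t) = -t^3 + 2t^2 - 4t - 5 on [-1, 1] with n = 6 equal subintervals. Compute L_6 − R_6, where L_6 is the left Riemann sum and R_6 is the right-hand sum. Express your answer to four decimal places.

L_6 ≈ -6.925926.
R_6 ≈ -10.259259.
L_6 − R_6 ≈ 3.3333.

3.3333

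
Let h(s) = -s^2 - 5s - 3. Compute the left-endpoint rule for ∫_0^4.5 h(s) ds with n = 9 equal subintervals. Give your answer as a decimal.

Δs = (4.5 − 0)/9 = 0.5.
Left endpoints: 0, 0.5, 1, 1.5, 2, 2.5, 3, 3.5, 4.
h(0) = -3, h(0.5) = -5.75, h(1) = -9, h(1.5) = -12.75, h(2) = -17, h(2.5) = -21.75, h(3) = -27, h(3.5) = -32.75, h(4) = -39.
Sum = Δs · [h(0) + h(0.5) + h(1) + ...].
Sum = -84.

-84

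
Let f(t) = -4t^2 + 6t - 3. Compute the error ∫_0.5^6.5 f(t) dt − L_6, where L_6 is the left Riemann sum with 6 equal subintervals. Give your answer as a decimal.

-62

Exact integral: ∫_0.5^6.5 f(t) dt = -258.
L_6 = -196.
Error = -258 − (-196) = -62.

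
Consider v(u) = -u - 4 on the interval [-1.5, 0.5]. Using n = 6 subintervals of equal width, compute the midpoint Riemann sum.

Δu = (0.5 − (-1.5))/6 = 1/3.
Midpoints: -4/3, -1, -2/3, -1/3, 0, 1/3.
v(-4/3) = -8/3, v(-1) = -3, v(-2/3) = -10/3, v(-1/3) = -11/3, v(0) = -4, v(1/3) = -13/3.
Sum = Δu · [v(-4/3) + v(-1) + v(-2/3) + ...].
Sum = -7.

-7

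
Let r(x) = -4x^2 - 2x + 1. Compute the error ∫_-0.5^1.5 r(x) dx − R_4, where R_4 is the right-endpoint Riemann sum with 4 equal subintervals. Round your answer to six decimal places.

3.333333

Exact integral: ∫_-0.5^1.5 r(x) dx ≈ -4.66666667.
R_4 = -8.
Error ≈ -4.66666667 − (-8) ≈ 3.333333.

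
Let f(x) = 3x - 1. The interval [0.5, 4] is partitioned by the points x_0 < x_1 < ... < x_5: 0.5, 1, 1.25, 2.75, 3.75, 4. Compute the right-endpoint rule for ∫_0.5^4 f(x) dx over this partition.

25.5625

Subinterval widths: 0.5, 0.25, 1.5, 1, 0.25.
Right endpoints: 1, 1.25, 2.75, 3.75, 4.
f(1) = 2, f(1.25) = 2.75, f(2.75) = 7.25, f(3.75) = 10.25, f(4) = 11.
Sum = Σ Δx_i · f(x_i).
Sum = 25.5625.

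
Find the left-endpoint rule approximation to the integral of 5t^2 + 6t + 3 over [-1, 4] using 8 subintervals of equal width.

Δt = (4 − (-1))/8 = 0.625.
Left endpoints: -1, -0.375, 0.25, 0.875, 1.5, 2.125, 2.75, 3.375.
f(-1) = 2, f(-0.375) = 1.453125, f(0.25) = 4.8125, f(0.875) = 12.078125, f(1.5) = 23.25, f(2.125) = 38.328125, f(2.75) = 57.3125, f(3.375) = 80.203125.
Sum = Δt · [f(-1) + f(-0.375) + f(0.25) + ...].
Sum = 137.1484375.

137.1484375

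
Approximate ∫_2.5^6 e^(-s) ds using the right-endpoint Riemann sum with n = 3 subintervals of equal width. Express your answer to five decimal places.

Δs = (6 − 2.5)/3 = 7/6.
Right endpoints: 11/3, 29/6, 6.
f(11/3) ≈ 0.02556, f(29/6) ≈ 0.00796, f(6) ≈ 0.00248.
Sum = Δs · [f(11/3) + f(29/6) + f(6)].
Sum ≈ 0.04200.

0.04200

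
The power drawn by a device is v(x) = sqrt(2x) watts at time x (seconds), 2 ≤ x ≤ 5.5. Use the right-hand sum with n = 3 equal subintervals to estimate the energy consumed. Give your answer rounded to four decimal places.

Δx = (5.5 − 2)/3 = 7/6.
Right endpoints: 19/6, 13/3, 5.5.
v(19/6) ≈ 2.5166, v(13/3) ≈ 2.9439, v(5.5) ≈ 3.3166.
Sum = Δx · [v(19/6) + v(13/3) + v(5.5)].
Sum ≈ 10.2400.

10.2400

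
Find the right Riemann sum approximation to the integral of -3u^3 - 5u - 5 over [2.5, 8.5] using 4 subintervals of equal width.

Δu = (8.5 − 2.5)/4 = 1.5.
Right endpoints: 4, 5.5, 7, 8.5.
f(4) = -217, f(5.5) = -531.625, f(7) = -1069, f(8.5) = -1889.875.
Sum = Δu · [f(4) + f(5.5) + f(7) + f(8.5)].
Sum = -5561.25.

-5561.25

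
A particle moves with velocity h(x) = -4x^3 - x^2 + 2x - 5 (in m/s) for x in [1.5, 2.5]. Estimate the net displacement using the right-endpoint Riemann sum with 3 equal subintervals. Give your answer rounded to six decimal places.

Δx = (2.5 − 1.5)/3 = 1/3.
Right endpoints: 11/6, 13/6, 2.5.
h(11/6) = -3169/108, h(13/6) = -4973/108, h(2.5) = -68.75.
Sum = Δx · [h(11/6) + h(13/6) + h(2.5)].
Sum ≈ -48.046296.

-48.046296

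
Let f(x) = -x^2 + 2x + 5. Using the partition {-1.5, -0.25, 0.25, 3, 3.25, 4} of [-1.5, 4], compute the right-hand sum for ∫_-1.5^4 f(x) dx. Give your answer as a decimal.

Subinterval widths: 1.25, 0.5, 2.75, 0.25, 0.75.
Right endpoints: -0.25, 0.25, 3, 3.25, 4.
f(-0.25) = 4.4375, f(0.25) = 5.4375, f(3) = 2, f(3.25) = 0.9375, f(4) = -3.
Sum = Σ Δx_i · f(x_i).
Sum = 11.75.

11.75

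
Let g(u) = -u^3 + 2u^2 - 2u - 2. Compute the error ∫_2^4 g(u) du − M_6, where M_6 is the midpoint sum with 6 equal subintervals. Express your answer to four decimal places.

-0.1296

Exact integral: ∫_2^4 g(u) du ≈ -38.666667.
M_6 ≈ -38.537037.
Error ≈ -38.666667 − (-38.537037) ≈ -0.1296.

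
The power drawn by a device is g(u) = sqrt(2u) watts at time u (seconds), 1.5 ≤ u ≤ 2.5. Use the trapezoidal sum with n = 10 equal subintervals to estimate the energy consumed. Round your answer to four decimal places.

1.9946

Δu = (2.5 − 1.5)/10 = 0.1.
g(1.5) ≈ 1.7321, g(1.6) ≈ 1.7889, g(1.7) ≈ 1.8439, g(1.8) ≈ 1.8974, g(1.9) ≈ 1.9494, g(2) ≈ 2.0000, g(2.1) ≈ 2.0494, g(2.2) ≈ 2.0976, g(2.3) ≈ 2.1448, g(2.4) ≈ 2.1909, g(2.5) ≈ 2.2361.
T_10 = (Δu/2)·[g(u_0) + 2g(u_1) + ... + 2g(u_{9}) + g(u_10)].
Sum ≈ 1.9946.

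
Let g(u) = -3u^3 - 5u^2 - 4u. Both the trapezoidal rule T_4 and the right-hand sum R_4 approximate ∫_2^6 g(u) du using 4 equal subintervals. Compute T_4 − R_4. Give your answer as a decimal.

400

T_4 = -1398.
R_4 = -1798.
T_4 − R_4 = 400.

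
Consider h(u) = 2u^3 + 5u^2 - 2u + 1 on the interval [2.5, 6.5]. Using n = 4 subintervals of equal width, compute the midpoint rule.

1262

Δu = (6.5 − 2.5)/4 = 1.
Midpoints: 3, 4, 5, 6.
h(3) = 94, h(4) = 201, h(5) = 366, h(6) = 601.
Sum = Δu · [h(3) + h(4) + h(5) + h(6)].
Sum = 1262.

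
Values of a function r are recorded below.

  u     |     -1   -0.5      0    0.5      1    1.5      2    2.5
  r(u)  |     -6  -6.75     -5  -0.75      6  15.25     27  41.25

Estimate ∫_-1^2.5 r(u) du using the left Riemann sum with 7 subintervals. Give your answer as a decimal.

14.875

Δu = 0.5.
Sum = 0.5·[(-6) + (-6.75) + (-5) + (-0.75) + 6 + 15.25 + 27] = 14.875.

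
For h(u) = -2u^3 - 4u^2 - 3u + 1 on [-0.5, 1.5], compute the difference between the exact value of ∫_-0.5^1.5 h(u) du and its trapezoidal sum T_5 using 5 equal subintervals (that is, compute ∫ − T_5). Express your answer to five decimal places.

Exact integral: ∫_-0.5^1.5 h(u) du ≈ -8.1666667.
T_5 = -8.54.
Error ≈ -8.1666667 − (-8.54) ≈ 0.37333.

0.37333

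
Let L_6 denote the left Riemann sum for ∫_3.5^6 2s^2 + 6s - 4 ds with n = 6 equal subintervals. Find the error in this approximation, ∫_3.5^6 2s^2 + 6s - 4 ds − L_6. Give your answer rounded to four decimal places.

Exact integral: ∫_3.5^6 f(s) ds ≈ 176.666667.
L_6 ≈ 163.790509.
Error ≈ 176.666667 − 163.790509 ≈ 12.8762.

12.8762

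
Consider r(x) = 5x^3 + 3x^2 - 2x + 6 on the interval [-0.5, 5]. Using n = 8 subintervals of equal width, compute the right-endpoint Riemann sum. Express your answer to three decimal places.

1167.270

Δx = (5 − (-0.5))/8 = 0.6875.
Right endpoints: 0.1875, 0.875, 1.5625, 2.25, 2.9375, 3.625, 4.3125, 5.
r(0.1875) = 23607/4096, r(0.875) = 5067/512, r(1.5625) = 119901/4096, r(2.25) = 73.640625, r(2.9375) = 625659/4096, r(3.625) = 141489/512, r(4.3125) = 1860321/4096, r(5) = 696.
Sum = Δx · [r(0.1875) + r(0.875) + r(1.5625) + ...].
Sum ≈ 1167.270.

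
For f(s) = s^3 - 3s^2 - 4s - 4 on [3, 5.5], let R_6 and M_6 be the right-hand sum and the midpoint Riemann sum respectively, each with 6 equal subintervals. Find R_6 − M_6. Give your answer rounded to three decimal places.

14.730

R_6 ≈ 31.01780.
M_6 ≈ 16.28798.
R_6 − M_6 ≈ 14.730.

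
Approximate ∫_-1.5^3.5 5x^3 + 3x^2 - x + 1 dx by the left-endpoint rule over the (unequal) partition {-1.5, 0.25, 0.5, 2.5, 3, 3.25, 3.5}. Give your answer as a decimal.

128.6171875

Subinterval widths: 1.75, 0.25, 2, 0.5, 0.25, 0.25.
Left endpoints: -1.5, 0.25, 0.5, 2.5, 3, 3.25.
f(-1.5) = -7.625, f(0.25) = 1.015625, f(0.5) = 1.875, f(2.5) = 95.375, f(3) = 160, f(3.25) = 201.078125.
Sum = Σ Δx_i · f(x_i).
Sum = 128.6171875.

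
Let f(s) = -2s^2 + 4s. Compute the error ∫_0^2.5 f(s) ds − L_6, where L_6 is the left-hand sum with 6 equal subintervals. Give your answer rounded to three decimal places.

-0.376

Exact integral: ∫_0^2.5 f(s) ds ≈ 2.08333.
L_6 ≈ 2.45949.
Error ≈ 2.08333 − 2.45949 ≈ -0.376.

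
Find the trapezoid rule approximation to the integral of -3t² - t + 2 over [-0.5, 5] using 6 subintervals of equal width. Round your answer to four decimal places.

Δt = (5 − (-0.5))/6 = 11/12.
f(-0.5) = 1.75, f(5/12) = 1.0625, f(4/3) = -14/3, f(2.25) = -15.4375, f(19/6) = -31.25, f(49/12) = -2501/48, f(5) = -78.
T_6 = (Δt/2)·[f(t_0) + 2f(t_1) + ... + 2f(t_{5}) + f(t_6)].
Sum ≈ -128.8108.

-128.8108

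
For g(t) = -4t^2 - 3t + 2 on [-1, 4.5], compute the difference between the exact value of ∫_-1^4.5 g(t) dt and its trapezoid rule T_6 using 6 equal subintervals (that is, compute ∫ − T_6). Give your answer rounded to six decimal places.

Exact integral: ∫_-1^4.5 g(t) dt ≈ -140.70833333.
T_6 ≈ -143.78935185.
Error ≈ -140.70833333 − (-143.78935185) ≈ 3.081019.

3.081019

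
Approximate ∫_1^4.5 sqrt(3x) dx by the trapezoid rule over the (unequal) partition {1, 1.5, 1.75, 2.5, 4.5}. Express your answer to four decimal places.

Subinterval widths: 0.5, 0.25, 0.75, 2.
f(1) ≈ 1.7321, f(1.5) ≈ 2.1213, f(1.75) ≈ 2.2913, f(2.5) ≈ 2.7386, f(4.5) ≈ 3.6742.
On each subinterval the trapezoid contributes (Δx_i/2)·[f(x_{i-1}) + f(x_i)].
Sum ≈ 9.8140.

9.8140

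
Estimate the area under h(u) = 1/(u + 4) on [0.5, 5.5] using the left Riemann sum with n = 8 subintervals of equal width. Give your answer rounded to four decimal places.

Δu = (5.5 − 0.5)/8 = 0.625.
Left endpoints: 0.5, 1.125, 1.75, 2.375, 3, 3.625, 4.25, 4.875.
h(0.5) = 2/9, h(1.125) = 8/41, h(1.75) = 4/23, h(2.375) = 8/51, h(3) = 1/7, h(3.625) = 8/61, h(4.25) = 4/33, h(4.875) = 8/71.
Sum = Δu · [h(0.5) + h(1.125) + h(1.75) + ...].
Sum ≈ 0.7850.

0.7850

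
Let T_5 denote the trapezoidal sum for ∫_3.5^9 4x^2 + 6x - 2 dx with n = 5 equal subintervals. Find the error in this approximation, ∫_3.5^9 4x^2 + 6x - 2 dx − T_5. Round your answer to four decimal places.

-4.4367

Exact integral: ∫_3.5^9 f(x) dx ≈ 1110.083333.
T_5 = 1114.52.
Error ≈ 1110.083333 − 1114.52 ≈ -4.4367.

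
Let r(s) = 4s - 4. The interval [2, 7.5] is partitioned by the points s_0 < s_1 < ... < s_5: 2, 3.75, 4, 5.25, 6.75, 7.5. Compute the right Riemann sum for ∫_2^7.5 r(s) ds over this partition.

97.5

Subinterval widths: 1.75, 0.25, 1.25, 1.5, 0.75.
Right endpoints: 3.75, 4, 5.25, 6.75, 7.5.
r(3.75) = 11, r(4) = 12, r(5.25) = 17, r(6.75) = 23, r(7.5) = 26.
Sum = Σ Δs_i · r(s_i).
Sum = 97.5.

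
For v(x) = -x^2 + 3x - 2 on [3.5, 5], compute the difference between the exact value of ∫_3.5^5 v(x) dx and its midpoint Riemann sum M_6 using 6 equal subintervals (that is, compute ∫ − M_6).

Exact integral: ∫_3.5^5 v(x) dx = -11.25.
M_6 = -11.2421875.
Error = -11.25 − (-11.2421875) = -0.0078125.

-0.0078125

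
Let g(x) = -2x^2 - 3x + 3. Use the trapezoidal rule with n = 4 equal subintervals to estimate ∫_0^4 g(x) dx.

Δx = (4 − 0)/4 = 1.
g(0) = 3, g(1) = -2, g(2) = -11, g(3) = -24, g(4) = -41.
T_4 = (Δx/2)·[g(x_0) + 2g(x_1) + 2g(x_2) + 2g(x_3) + g(x_4)].
Sum = -56.

-56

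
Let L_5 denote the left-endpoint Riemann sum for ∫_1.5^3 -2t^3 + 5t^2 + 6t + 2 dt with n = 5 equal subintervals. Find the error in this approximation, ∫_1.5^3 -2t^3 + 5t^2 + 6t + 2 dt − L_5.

Exact integral: ∫_1.5^3 f(t) dt = 24.65625.
L_5 = 25.14.
Error = 24.65625 − 25.14 = -0.48375.

-0.48375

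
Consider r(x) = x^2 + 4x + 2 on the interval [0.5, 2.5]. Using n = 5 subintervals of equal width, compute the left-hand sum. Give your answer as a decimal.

Δx = (2.5 − 0.5)/5 = 0.4.
Left endpoints: 0.5, 0.9, 1.3, 1.7, 2.1.
r(0.5) = 4.25, r(0.9) = 6.41, r(1.3) = 8.89, r(1.7) = 11.69, r(2.1) = 14.81.
Sum = Δx · [r(0.5) + r(0.9) + r(1.3) + r(1.7) + r(2.1)].
Sum = 18.42.

18.42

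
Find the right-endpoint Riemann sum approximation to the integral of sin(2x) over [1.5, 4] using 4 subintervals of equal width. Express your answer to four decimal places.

Δx = (4 − 1.5)/4 = 0.625.
Right endpoints: 2.125, 2.75, 3.375, 4.
f(2.125) ≈ -0.8950, f(2.75) ≈ -0.7055, f(3.375) ≈ 0.4500, f(4) ≈ 0.9894.
Sum = Δx · [f(2.125) + f(2.75) + f(3.375) + f(4)].
Sum ≈ -0.1007.

-0.1007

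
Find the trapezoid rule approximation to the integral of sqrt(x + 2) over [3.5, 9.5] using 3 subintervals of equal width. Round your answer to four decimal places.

Δx = (9.5 − 3.5)/3 = 2.
f(3.5) ≈ 2.3452, f(5.5) ≈ 2.7386, f(7.5) ≈ 3.0822, f(9.5) ≈ 3.3912.
T_3 = (Δx/2)·[f(x_0) + 2f(x_1) + 2f(x_2) + f(x_3)].
Sum ≈ 17.3780.

17.3780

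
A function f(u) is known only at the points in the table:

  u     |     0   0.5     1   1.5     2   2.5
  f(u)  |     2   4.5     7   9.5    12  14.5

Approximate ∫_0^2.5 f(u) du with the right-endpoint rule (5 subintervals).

Δu = 0.5.
Sum = 0.5·[4.5 + 7 + 9.5 + 12 + 14.5] = 23.75.

23.75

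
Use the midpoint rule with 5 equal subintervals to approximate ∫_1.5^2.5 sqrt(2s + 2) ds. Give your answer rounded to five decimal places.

Δs = (2.5 − 1.5)/5 = 0.2.
Midpoints: 1.6, 1.8, 2, 2.2, 2.4.
f(1.6) ≈ 2.28035, f(1.8) ≈ 2.36643, f(2) ≈ 2.44949, f(2.2) ≈ 2.52982, f(2.4) ≈ 2.60768.
Sum = Δs · [f(1.6) + f(1.8) + f(2) + f(2.2) + f(2.4)].
Sum ≈ 2.44676.

2.44676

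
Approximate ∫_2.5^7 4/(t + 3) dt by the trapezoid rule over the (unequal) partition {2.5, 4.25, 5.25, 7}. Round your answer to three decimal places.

Subinterval widths: 1.75, 1, 1.75.
f(2.5) = 8/11, f(4.25) = 16/29, f(5.25) = 16/33, f(7) = 0.4.
On each subinterval the trapezoid contributes (Δt_i/2)·[f(t_{i-1}) + f(t_i)].
Sum ≈ 2.412.

2.412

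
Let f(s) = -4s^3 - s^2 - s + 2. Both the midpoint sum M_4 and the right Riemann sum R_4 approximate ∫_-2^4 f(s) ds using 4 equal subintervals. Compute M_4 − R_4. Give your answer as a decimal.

273.375

M_4 = -243.375.
R_4 = -516.75.
M_4 − R_4 = 273.375.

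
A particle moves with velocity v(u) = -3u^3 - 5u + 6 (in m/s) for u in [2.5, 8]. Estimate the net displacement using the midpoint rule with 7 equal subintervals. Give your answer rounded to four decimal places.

Δu = (8 − 2.5)/7 = 11/14.
Midpoints: 81/28, 103/28, 125/28, 5.25, 169/28, 191/28, 213/28.
v(81/28) = -1780131/21952, v(103/28) = -3550229/21952, v(125/28) = -6217663/21952, v(5.25) = -454.359375, v(169/28) = -15011195/21952, v(191/28) = -21520621/21952, v(213/28) = -29694039/21952.
Sum = Δu · [v(81/28) + v(103/28) + v(125/28) + ...].
Sum ≈ -3140.7087.

-3140.7087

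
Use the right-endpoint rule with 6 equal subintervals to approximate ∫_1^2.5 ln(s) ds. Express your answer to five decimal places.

0.90215

Δs = (2.5 − 1)/6 = 0.25.
Right endpoints: 1.25, 1.5, 1.75, 2, 2.25, 2.5.
f(1.25) ≈ 0.22314, f(1.5) ≈ 0.40547, f(1.75) ≈ 0.55962, f(2) ≈ 0.69315, f(2.25) ≈ 0.81093, f(2.5) ≈ 0.91629.
Sum = Δs · [f(1.25) + f(1.5) + f(1.75) + ...].
Sum ≈ 0.90215.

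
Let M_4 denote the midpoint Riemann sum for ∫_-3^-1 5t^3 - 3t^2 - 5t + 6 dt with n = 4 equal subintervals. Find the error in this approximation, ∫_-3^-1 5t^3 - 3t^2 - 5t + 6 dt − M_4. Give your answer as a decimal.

-1.375

Exact integral: ∫_-3^-1 f(t) dt = -94.
M_4 = -92.625.
Error = -94 − (-92.625) = -1.375.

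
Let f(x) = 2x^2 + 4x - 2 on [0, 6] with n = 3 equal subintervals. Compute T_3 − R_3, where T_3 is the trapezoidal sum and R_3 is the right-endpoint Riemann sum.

-96

T_3 = 212.
R_3 = 308.
T_3 − R_3 = -96.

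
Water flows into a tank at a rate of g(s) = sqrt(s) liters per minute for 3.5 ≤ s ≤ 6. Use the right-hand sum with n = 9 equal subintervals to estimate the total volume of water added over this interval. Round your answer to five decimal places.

Δs = (6 − 3.5)/9 = 5/18.
Right endpoints: 34/9, 73/18, 13/3, 83/18, 44/9, 31/6, 49/9, 103/18, 6.
g(34/9) ≈ 1.94365, g(73/18) ≈ 2.01384, g(13/3) ≈ 2.08167, g(83/18) ≈ 2.14735, g(44/9) ≈ 2.21108, g(31/6) ≈ 2.27303, g(49/9) ≈ 2.33333, g(103/18) ≈ 2.39212, g(6) ≈ 2.44949.
Sum = Δs · [g(34/9) + g(73/18) + g(13/3) + ...].
Sum ≈ 5.51266.

5.51266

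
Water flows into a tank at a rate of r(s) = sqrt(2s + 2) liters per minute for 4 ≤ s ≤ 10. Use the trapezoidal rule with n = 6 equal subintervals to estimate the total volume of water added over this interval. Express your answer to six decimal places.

23.846882

Δs = (10 − 4)/6 = 1.
r(4) ≈ 3.162278, r(5) ≈ 3.464102, r(6) ≈ 3.741657, r(7) ≈ 4.000000, r(8) ≈ 4.242641, r(9) ≈ 4.472136, r(10) ≈ 4.690416.
T_6 = (Δs/2)·[r(s_0) + 2r(s_1) + ... + 2r(s_{5}) + r(s_6)].
Sum ≈ 23.846882.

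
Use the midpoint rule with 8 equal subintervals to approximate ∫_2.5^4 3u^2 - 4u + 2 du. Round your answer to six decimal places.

Δu = (4 − 2.5)/8 = 0.1875.
Midpoints: 2.59375, 2.78125, 2.96875, 3.15625, 3.34375, 3.53125, 3.71875, 3.90625.
f(2.59375) = 12091/1024, f(2.78125) = 14419/1024, f(2.96875) = 16963/1024, f(3.15625) = 19723/1024, f(3.34375) = 22699/1024, f(3.53125) = 25891/1024, f(3.71875) = 29299/1024, f(3.90625) = 32923/1024.
Sum = Δu · [f(2.59375) + f(2.78125) + f(2.96875) + ...].
Sum ≈ 31.861816.

31.861816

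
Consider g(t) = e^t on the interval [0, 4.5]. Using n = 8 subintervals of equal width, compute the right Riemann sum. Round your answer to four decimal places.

Δt = (4.5 − 0)/8 = 0.5625.
Right endpoints: 0.5625, 1.125, 1.6875, 2.25, 2.8125, 3.375, 3.9375, 4.5.
g(0.5625) ≈ 1.7551, g(1.125) ≈ 3.0802, g(1.6875) ≈ 5.4059, g(2.25) ≈ 9.4877, g(2.8125) ≈ 16.6515, g(3.375) ≈ 29.2243, g(3.9375) ≈ 51.2902, g(4.5) ≈ 90.0171.
Sum = Δt · [g(0.5625) + g(1.125) + g(1.6875) + ...].
Sum ≈ 116.3880.

116.3880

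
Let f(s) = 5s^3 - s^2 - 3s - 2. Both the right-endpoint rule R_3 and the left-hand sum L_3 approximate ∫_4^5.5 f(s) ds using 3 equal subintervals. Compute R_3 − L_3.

R_3 = 893.
L_3 = 646.4375.
R_3 − L_3 = 246.5625.

246.5625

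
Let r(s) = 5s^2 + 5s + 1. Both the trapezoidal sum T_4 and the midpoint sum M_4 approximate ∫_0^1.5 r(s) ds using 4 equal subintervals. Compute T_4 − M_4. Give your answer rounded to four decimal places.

0.2637

T_4 = 12.92578125.
M_4 ≈ 12.662109.
T_4 − M_4 ≈ 0.2637.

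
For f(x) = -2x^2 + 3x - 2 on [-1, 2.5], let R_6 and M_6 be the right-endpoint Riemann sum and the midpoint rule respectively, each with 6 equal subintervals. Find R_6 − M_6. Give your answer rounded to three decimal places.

-0.595

R_6 ≈ -10.60532.
M_6 ≈ -10.00984.
R_6 − M_6 ≈ -0.595.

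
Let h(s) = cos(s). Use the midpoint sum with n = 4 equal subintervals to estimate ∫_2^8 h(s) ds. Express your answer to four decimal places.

Δs = (8 − 2)/4 = 1.5.
Midpoints: 2.75, 4.25, 5.75, 7.25.
h(2.75) ≈ -0.9243, h(4.25) ≈ -0.4461, h(5.75) ≈ 0.8612, h(7.25) ≈ 0.5679.
Sum = Δs · [h(2.75) + h(4.25) + h(5.75) + h(7.25)].
Sum ≈ 0.0881.

0.0881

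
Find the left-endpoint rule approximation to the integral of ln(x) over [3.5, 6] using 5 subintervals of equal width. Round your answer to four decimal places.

Δx = (6 − 3.5)/5 = 0.5.
Left endpoints: 3.5, 4, 4.5, 5, 5.5.
f(3.5) ≈ 1.2528, f(4) ≈ 1.3863, f(4.5) ≈ 1.5041, f(5) ≈ 1.6094, f(5.5) ≈ 1.7047.
Sum = Δx · [f(3.5) + f(4) + f(4.5) + f(5) + f(5.5)].
Sum ≈ 3.7287.

3.7287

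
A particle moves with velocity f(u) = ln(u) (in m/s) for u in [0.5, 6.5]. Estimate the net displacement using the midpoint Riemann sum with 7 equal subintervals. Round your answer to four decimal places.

6.5633

Δu = (6.5 − 0.5)/7 = 6/7.
Midpoints: 13/14, 25/14, 37/14, 3.5, 61/14, 73/14, 85/14.
f(13/14) ≈ -0.0741, f(25/14) ≈ 0.5798, f(37/14) ≈ 0.9719, f(3.5) ≈ 1.2528, f(61/14) ≈ 1.4718, f(73/14) ≈ 1.6514, f(85/14) ≈ 1.8036.
Sum = Δu · [f(13/14) + f(25/14) + f(37/14) + ...].
Sum ≈ 6.5633.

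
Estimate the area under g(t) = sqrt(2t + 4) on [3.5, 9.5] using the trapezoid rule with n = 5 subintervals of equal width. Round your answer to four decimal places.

24.5959

Δt = (9.5 − 3.5)/5 = 1.2.
g(3.5) ≈ 3.3166, g(4.7) ≈ 3.6606, g(5.9) ≈ 3.9749, g(7.1) ≈ 4.2661, g(8.3) ≈ 4.5387, g(9.5) ≈ 4.7958.
T_5 = (Δt/2)·[g(t_0) + 2g(t_1) + ... + 2g(t_{4}) + g(t_5)].
Sum ≈ 24.5959.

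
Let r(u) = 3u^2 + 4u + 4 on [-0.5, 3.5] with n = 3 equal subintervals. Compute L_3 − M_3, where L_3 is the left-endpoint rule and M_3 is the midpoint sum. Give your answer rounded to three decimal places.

-29.333

L_3 ≈ 51.88889.
M_3 ≈ 81.22222.
L_3 − M_3 ≈ -29.333.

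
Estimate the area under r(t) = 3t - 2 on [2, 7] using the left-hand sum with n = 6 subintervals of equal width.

51.25

Δt = (7 − 2)/6 = 5/6.
Left endpoints: 2, 17/6, 11/3, 4.5, 16/3, 37/6.
r(2) = 4, r(17/6) = 6.5, r(11/3) = 9, r(4.5) = 11.5, r(16/3) = 14, r(37/6) = 16.5.
Sum = Δt · [r(2) + r(17/6) + r(11/3) + ...].
Sum = 51.25.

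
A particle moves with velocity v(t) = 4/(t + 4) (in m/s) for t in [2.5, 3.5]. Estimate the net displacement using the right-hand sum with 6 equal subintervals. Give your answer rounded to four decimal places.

0.5656

Δt = (3.5 − 2.5)/6 = 1/6.
Right endpoints: 8/3, 17/6, 3, 19/6, 10/3, 3.5.
v(8/3) = 0.6, v(17/6) = 24/41, v(3) = 4/7, v(19/6) = 24/43, v(10/3) = 6/11, v(3.5) = 8/15.
Sum = Δt · [v(8/3) + v(17/6) + v(3) + ...].
Sum ≈ 0.5656.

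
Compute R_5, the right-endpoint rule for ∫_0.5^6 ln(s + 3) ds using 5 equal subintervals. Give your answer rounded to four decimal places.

Δs = (6 − 0.5)/5 = 1.1.
Right endpoints: 1.6, 2.7, 3.8, 4.9, 6.
f(1.6) ≈ 1.5261, f(2.7) ≈ 1.7405, f(3.8) ≈ 1.9169, f(4.9) ≈ 2.0669, f(6) ≈ 2.1972.
Sum = Δs · [f(1.6) + f(2.7) + f(3.8) + f(4.9) + f(6)].
Sum ≈ 10.3923.

10.3923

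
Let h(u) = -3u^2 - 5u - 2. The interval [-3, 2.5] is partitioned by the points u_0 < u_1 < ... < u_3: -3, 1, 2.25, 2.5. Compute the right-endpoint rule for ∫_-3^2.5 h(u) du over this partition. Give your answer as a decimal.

-83.859375

Subinterval widths: 4, 1.25, 0.25.
Right endpoints: 1, 2.25, 2.5.
h(1) = -10, h(2.25) = -28.4375, h(2.5) = -33.25.
Sum = Σ Δu_i · h(u_i).
Sum = -83.859375.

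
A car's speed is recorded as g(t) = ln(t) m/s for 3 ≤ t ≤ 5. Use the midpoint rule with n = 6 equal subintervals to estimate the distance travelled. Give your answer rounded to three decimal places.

Δt = (5 − 3)/6 = 1/3.
Midpoints: 19/6, 3.5, 23/6, 25/6, 4.5, 29/6.
g(19/6) ≈ 1.153, g(3.5) ≈ 1.253, g(23/6) ≈ 1.344, g(25/6) ≈ 1.427, g(4.5) ≈ 1.504, g(29/6) ≈ 1.576.
Sum = Δt · [g(19/6) + g(3.5) + g(23/6) + ...].
Sum ≈ 2.752.

2.752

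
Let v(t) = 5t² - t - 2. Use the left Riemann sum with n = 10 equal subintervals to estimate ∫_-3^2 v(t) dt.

59.375

Δt = (2 − (-3))/10 = 0.5.
Left endpoints: -3, -2.5, -2, -1.5, -1, -0.5, 0, 0.5, 1, 1.5.
v(-3) = 46, v(-2.5) = 31.75, v(-2) = 20, v(-1.5) = 10.75, v(-1) = 4, v(-0.5) = -0.25, v(0) = -2, v(0.5) = -1.25, v(1) = 2, v(1.5) = 7.75.
Sum = Δt · [v(-3) + v(-2.5) + v(-2) + ...].
Sum = 59.375.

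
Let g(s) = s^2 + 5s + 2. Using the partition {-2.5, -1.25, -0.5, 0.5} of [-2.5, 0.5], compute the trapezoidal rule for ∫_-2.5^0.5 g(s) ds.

-3.1875

Subinterval widths: 1.25, 0.75, 1.
g(-2.5) = -4.25, g(-1.25) = -2.6875, g(-0.5) = -0.25, g(0.5) = 4.75.
On each subinterval the trapezoid contributes (Δs_i/2)·[g(s_{i-1}) + g(s_i)].
Sum = -3.1875.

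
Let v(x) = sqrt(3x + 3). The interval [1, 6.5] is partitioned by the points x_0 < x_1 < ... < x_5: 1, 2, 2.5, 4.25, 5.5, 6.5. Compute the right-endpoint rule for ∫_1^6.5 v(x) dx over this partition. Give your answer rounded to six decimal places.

21.828549

Subinterval widths: 1, 0.5, 1.75, 1.25, 1.
Right endpoints: 2, 2.5, 4.25, 5.5, 6.5.
v(2) ≈ 3.000000, v(2.5) ≈ 3.240370, v(4.25) ≈ 3.968627, v(5.5) ≈ 4.415880, v(6.5) ≈ 4.743416.
Sum = Σ Δx_i · v(x_i).
Sum ≈ 21.828549.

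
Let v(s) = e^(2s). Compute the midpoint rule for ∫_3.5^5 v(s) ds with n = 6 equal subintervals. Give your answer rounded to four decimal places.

Δs = (5 − 3.5)/6 = 0.25.
Midpoints: 3.625, 3.875, 4.125, 4.375, 4.625, 4.875.
v(3.625) ≈ 1408.1048, v(3.875) ≈ 2321.5724, v(4.125) ≈ 3827.6258, v(4.375) ≈ 6310.6881, v(4.625) ≈ 10404.5657, v(4.875) ≈ 17154.2288.
Sum = Δs · [v(3.625) + v(3.875) + v(4.125) + ...].
Sum ≈ 10356.6964.

10356.6964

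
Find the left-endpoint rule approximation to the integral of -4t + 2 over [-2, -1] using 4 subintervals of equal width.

8.5

Δt = (-1 − (-2))/4 = 0.25.
Left endpoints: -2, -1.75, -1.5, -1.25.
f(-2) = 10, f(-1.75) = 9, f(-1.5) = 8, f(-1.25) = 7.
Sum = Δt · [f(-2) + f(-1.75) + f(-1.5) + f(-1.25)].
Sum = 8.5.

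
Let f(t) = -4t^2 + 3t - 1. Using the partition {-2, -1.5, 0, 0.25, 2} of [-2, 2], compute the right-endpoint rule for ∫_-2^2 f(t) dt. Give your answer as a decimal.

-28.125

Subinterval widths: 0.5, 1.5, 0.25, 1.75.
Right endpoints: -1.5, 0, 0.25, 2.
f(-1.5) = -14.5, f(0) = -1, f(0.25) = -0.5, f(2) = -11.
Sum = Σ Δt_i · f(t_i).
Sum = -28.125.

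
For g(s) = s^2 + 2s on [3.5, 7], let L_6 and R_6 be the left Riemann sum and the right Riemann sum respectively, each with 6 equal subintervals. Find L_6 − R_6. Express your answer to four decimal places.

-25.5208

L_6 ≈ 124.229745.
R_6 ≈ 149.750579.
L_6 − R_6 ≈ -25.5208.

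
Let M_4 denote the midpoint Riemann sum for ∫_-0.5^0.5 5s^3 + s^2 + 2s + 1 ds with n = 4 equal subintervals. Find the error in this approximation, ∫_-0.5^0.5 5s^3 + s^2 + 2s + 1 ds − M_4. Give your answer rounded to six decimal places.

Exact integral: ∫_-0.5^0.5 f(s) ds ≈ 1.08333333.
M_4 = 1.078125.
Error ≈ 1.08333333 − 1.078125 ≈ 0.005208.

0.005208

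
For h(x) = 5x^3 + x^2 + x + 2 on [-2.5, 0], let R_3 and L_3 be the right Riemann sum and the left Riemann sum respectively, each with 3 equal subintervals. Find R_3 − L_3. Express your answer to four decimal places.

R_3 ≈ -15.891204.
L_3 ≈ -77.870370.
R_3 − L_3 ≈ 61.9792.

61.9792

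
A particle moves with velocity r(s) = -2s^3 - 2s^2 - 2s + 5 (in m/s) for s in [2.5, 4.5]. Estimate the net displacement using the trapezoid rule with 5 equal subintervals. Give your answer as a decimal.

Δs = (4.5 − 2.5)/5 = 0.4.
r(2.5) = -43.75, r(2.9) = -66.398, r(3.3) = -95.254, r(3.7) = -131.086, r(4.1) = -174.662, r(4.5) = -226.75.
T_5 = (Δs/2)·[r(s_0) + 2r(s_1) + ... + 2r(s_{4}) + r(s_5)].
Sum = -241.06.

-241.06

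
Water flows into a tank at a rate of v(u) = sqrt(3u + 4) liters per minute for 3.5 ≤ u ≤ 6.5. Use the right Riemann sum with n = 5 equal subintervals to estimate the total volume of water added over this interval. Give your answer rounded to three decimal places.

Δu = (6.5 − 3.5)/5 = 0.6.
Right endpoints: 4.1, 4.7, 5.3, 5.9, 6.5.
v(4.1) ≈ 4.037, v(4.7) ≈ 4.254, v(5.3) ≈ 4.461, v(5.9) ≈ 4.658, v(6.5) ≈ 4.848.
Sum = Δu · [v(4.1) + v(4.7) + v(5.3) + v(5.9) + v(6.5)].
Sum ≈ 13.355.

13.355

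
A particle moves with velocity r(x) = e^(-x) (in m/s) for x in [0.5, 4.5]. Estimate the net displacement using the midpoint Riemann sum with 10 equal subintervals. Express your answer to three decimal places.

0.591

Δx = (4.5 − 0.5)/10 = 0.4.
Midpoints: 0.7, 1.1, 1.5, 1.9, 2.3, 2.7, 3.1, 3.5, 3.9, 4.3.
r(0.7) ≈ 0.497, r(1.1) ≈ 0.333, r(1.5) ≈ 0.223, r(1.9) ≈ 0.150, r(2.3) ≈ 0.100, r(2.7) ≈ 0.067, r(3.1) ≈ 0.045, r(3.5) ≈ 0.030, r(3.9) ≈ 0.020, r(4.3) ≈ 0.014.
Sum = Δx · [r(0.7) + r(1.1) + r(1.5) + ...].
Sum ≈ 0.591.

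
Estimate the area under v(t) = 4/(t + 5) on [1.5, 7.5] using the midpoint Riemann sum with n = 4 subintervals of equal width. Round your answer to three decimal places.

Δt = (7.5 − 1.5)/4 = 1.5.
Midpoints: 2.25, 3.75, 5.25, 6.75.
v(2.25) = 16/29, v(3.75) = 16/35, v(5.25) = 16/41, v(6.75) = 16/47.
Sum = Δt · [v(2.25) + v(3.75) + v(5.25) + v(6.75)].
Sum ≈ 2.609.

2.609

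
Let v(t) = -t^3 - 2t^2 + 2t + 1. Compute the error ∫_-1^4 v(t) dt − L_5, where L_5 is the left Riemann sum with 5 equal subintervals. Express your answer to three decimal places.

-37.083

Exact integral: ∫_-1^4 v(t) dt ≈ -87.08333.
L_5 = -50.
Error ≈ -87.08333 − (-50) ≈ -37.083.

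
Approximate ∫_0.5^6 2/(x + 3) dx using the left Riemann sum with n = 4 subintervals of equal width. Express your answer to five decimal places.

Δx = (6 − 0.5)/4 = 1.375.
Left endpoints: 0.5, 1.875, 3.25, 4.625.
f(0.5) = 4/7, f(1.875) = 16/39, f(3.25) = 0.32, f(4.625) = 16/61.
Sum = Δx · [f(0.5) + f(1.875) + f(3.25) + f(4.625)].
Sum ≈ 2.15047.

2.15047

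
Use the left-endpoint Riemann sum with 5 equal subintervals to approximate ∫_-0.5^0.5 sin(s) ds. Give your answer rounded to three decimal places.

Δs = (0.5 − (-0.5))/5 = 0.2.
Left endpoints: -0.5, -0.3, -0.1, 0.1, 0.3.
f(-0.5) ≈ -0.479, f(-0.3) ≈ -0.296, f(-0.1) ≈ -0.100, f(0.1) ≈ 0.100, f(0.3) ≈ 0.296.
Sum = Δs · [f(-0.5) + f(-0.3) + f(-0.1) + f(0.1) + f(0.3)].
Sum ≈ -0.096.

-0.096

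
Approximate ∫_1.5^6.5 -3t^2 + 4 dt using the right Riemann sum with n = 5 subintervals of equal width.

-313.75

Δt = (6.5 − 1.5)/5 = 1.
Right endpoints: 2.5, 3.5, 4.5, 5.5, 6.5.
f(2.5) = -14.75, f(3.5) = -32.75, f(4.5) = -56.75, f(5.5) = -86.75, f(6.5) = -122.75.
Sum = Δt · [f(2.5) + f(3.5) + f(4.5) + f(5.5) + f(6.5)].
Sum = -313.75.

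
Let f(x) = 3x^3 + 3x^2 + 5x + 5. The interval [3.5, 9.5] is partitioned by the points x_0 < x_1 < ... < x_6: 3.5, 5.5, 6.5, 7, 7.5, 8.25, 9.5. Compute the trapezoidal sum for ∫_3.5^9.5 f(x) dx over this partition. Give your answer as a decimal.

7138.171875

Subinterval widths: 2, 1, 0.5, 0.5, 0.75, 1.25.
f(3.5) = 187.875, f(5.5) = 622.375, f(6.5) = 988.125, f(7) = 1216, f(7.5) = 1476.875, f(8.25) = 1934.984375, f(9.5) = 2895.375.
On each subinterval the trapezoid contributes (Δx_i/2)·[f(x_{i-1}) + f(x_i)].
Sum = 7138.171875.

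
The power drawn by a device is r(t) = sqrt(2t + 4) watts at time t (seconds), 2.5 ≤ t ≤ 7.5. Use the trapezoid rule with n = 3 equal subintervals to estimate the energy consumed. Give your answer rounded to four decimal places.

Δt = (7.5 − 2.5)/3 = 5/3.
r(2.5) ≈ 3.0000, r(25/6) ≈ 3.5119, r(35/6) ≈ 3.9581, r(7.5) ≈ 4.3589.
T_3 = (Δt/2)·[r(t_0) + 2r(t_1) + 2r(t_2) + r(t_3)].
Sum ≈ 18.5824.

18.5824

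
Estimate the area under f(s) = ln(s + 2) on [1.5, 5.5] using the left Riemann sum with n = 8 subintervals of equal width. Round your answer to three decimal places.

Δs = (5.5 − 1.5)/8 = 0.5.
Left endpoints: 1.5, 2, 2.5, 3, 3.5, 4, 4.5, 5.
f(1.5) ≈ 1.253, f(2) ≈ 1.386, f(2.5) ≈ 1.504, f(3) ≈ 1.609, f(3.5) ≈ 1.705, f(4) ≈ 1.792, f(4.5) ≈ 1.872, f(5) ≈ 1.946.
Sum = Δs · [f(1.5) + f(2) + f(2.5) + ...].
Sum ≈ 6.533.

6.533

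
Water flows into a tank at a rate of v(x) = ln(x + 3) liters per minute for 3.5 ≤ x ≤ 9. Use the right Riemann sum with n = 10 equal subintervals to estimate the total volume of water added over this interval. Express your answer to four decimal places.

Δx = (9 − 3.5)/10 = 0.55.
Right endpoints: 4.05, 4.6, 5.15, 5.7, 6.25, 6.8, 7.35, 7.9, 8.45, 9.
v(4.05) ≈ 1.9530, v(4.6) ≈ 2.0281, v(5.15) ≈ 2.0980, v(5.7) ≈ 2.1633, v(6.25) ≈ 2.2246, v(6.8) ≈ 2.2824, v(7.35) ≈ 2.3370, v(7.9) ≈ 2.3888, v(8.45) ≈ 2.4380, v(9) ≈ 2.4849.
Sum = Δx · [v(4.05) + v(4.6) + v(5.15) + ...].
Sum ≈ 12.3190.

12.3190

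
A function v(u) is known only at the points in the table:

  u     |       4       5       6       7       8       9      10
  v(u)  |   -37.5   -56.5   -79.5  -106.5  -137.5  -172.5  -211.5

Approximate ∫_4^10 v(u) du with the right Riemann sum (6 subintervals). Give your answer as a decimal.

Δu = 1.
Sum = 1·[(-56.5) + (-79.5) + (-106.5) + (-137.5) + (-172.5) + (-211.5)] = -764.

-764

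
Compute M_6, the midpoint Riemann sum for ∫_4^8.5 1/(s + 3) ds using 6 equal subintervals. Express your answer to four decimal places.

Δs = (8.5 − 4)/6 = 0.75.
Midpoints: 4.375, 5.125, 5.875, 6.625, 7.375, 8.125.
f(4.375) = 8/59, f(5.125) = 8/65, f(5.875) = 8/71, f(6.625) = 8/77, f(7.375) = 8/83, f(8.125) = 8/89.
Sum = Δs · [f(4.375) + f(5.125) + f(5.875) + ...].
Sum ≈ 0.4961.

0.4961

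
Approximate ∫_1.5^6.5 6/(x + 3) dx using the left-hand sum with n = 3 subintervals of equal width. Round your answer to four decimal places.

Δx = (6.5 − 1.5)/3 = 5/3.
Left endpoints: 1.5, 19/6, 29/6.
f(1.5) = 4/3, f(19/6) = 36/37, f(29/6) = 36/47.
Sum = Δx · [f(1.5) + f(19/6) + f(29/6)].
Sum ≈ 5.1204.

5.1204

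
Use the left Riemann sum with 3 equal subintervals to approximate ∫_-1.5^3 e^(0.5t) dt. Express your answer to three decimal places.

5.384

Δt = (3 − (-1.5))/3 = 1.5.
Left endpoints: -1.5, 0, 1.5.
f(-1.5) ≈ 0.472, f(0) ≈ 1.000, f(1.5) ≈ 2.117.
Sum = Δt · [f(-1.5) + f(0) + f(1.5)].
Sum ≈ 5.384.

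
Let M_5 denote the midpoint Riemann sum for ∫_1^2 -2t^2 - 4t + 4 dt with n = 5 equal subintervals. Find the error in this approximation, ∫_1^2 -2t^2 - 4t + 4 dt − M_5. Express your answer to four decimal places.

Exact integral: ∫_1^2 f(t) dt ≈ -6.666667.
M_5 = -6.66.
Error ≈ -6.666667 − (-6.66) ≈ -0.0067.

-0.0067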